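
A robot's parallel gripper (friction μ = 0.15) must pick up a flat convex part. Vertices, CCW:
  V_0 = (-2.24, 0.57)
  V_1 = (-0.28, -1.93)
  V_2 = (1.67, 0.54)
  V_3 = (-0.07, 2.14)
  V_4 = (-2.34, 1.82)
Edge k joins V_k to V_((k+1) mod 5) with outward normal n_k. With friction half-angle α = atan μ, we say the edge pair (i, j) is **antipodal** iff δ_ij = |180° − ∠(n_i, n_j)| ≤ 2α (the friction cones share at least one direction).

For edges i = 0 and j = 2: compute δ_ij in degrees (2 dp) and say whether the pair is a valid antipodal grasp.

α = atan 0.15 = 8.53°;  2α = 17.06°
edge 0: e_0 = (+1.96, -2.50);  n_0 = (-0.7870, -0.6170)
edge 2: e_2 = (-1.74, +1.60);  n_2 = (+0.6769, +0.7361)
∠(n_0, n_2) = 170.70°
δ = |180° − 170.70°| = 9.30°
9.30° ≤ 2α = 17.06°  →  valid

δ = 9.30°, valid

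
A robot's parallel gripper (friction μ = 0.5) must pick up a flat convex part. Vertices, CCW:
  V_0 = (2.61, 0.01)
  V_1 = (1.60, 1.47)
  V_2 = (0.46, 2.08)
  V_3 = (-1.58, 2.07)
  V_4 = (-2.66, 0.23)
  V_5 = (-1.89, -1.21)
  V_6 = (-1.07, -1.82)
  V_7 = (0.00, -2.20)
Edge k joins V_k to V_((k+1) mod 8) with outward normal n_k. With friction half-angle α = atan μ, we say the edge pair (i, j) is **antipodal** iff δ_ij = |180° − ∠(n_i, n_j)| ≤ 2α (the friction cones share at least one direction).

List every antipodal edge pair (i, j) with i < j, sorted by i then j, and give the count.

count = 10; pairs: (0,4), (0,5), (0,6), (1,4), (1,5), (1,6), (2,5), (2,6), (2,7), (3,7)

α = atan 0.5 = 26.57°;  2α = 53.13°
n_0 = (+0.8224, +0.5689)
n_1 = (+0.4718, +0.8817)
n_2 = (-0.0049, +1.0000)
n_3 = (-0.8624, +0.5062)
n_4 = (-0.8818, -0.4715)
n_5 = (-0.5969, -0.8023)
n_6 = (-0.3347, -0.9423)
n_7 = (+0.6462, -0.7632)
  (0,1): δ = 152.83°  ·
  (0,2): δ = 124.39°  ·
  (0,3): δ = 65.09°  ·
  (0,4): δ = 6.54°  ✓
  (0,5): δ = 18.68°  ✓
  (0,6): δ = 35.77°  ✓
  (0,7): δ = 95.58°  ·
  (1,2): δ = 151.57°  ·
  (1,3): δ = 92.26°  ·
  (1,4): δ = 33.71°  ✓
  (1,5): δ = 8.49°  ✓
  (1,6): δ = 8.60°  ✓
  (1,7): δ = 68.41°  ·
  (2,3): δ = 120.69°  ·
  (2,4): δ = 62.15°  ·
  (2,5): δ = 36.93°  ✓
  (2,6): δ = 19.83°  ✓
  (2,7): δ = 39.98°  ✓
  (3,4): δ = 121.45°  ·
  (3,5): δ = 96.23°  ·
  (3,6): δ = 79.14°  ·
  (3,7): δ = 19.33°  ✓
  (4,5): δ = 154.78°  ·
  (4,6): δ = 137.69°  ·
  (4,7): δ = 77.88°  ·
  (5,6): δ = 162.91°  ·
  (5,7): δ = 103.10°  ·
  (6,7): δ = 120.19°  ·
antipodal pairs: 10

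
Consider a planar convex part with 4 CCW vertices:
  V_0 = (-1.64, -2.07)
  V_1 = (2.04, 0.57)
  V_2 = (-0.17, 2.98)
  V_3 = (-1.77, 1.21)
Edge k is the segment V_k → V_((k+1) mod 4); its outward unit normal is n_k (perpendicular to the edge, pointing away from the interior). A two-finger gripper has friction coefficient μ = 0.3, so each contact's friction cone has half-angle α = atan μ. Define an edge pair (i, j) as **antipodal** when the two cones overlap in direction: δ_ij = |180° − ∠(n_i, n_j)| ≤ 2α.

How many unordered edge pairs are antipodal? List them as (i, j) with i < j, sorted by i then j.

α = atan 0.3 = 16.70°;  2α = 33.40°
n_0 = (+0.5829, -0.8125)
n_1 = (+0.7370, +0.6759)
n_2 = (-0.7418, +0.6706)
n_3 = (-0.9992, -0.0396)
  (0,1): δ = 83.13°  ·
  (0,2): δ = 12.23°  ✓
  (0,3): δ = 56.61°  ·
  (1,2): δ = 84.63°  ·
  (1,3): δ = 40.25°  ·
  (2,3): δ = 135.62°  ·
antipodal pairs: 1

count = 1; pairs: (0,2)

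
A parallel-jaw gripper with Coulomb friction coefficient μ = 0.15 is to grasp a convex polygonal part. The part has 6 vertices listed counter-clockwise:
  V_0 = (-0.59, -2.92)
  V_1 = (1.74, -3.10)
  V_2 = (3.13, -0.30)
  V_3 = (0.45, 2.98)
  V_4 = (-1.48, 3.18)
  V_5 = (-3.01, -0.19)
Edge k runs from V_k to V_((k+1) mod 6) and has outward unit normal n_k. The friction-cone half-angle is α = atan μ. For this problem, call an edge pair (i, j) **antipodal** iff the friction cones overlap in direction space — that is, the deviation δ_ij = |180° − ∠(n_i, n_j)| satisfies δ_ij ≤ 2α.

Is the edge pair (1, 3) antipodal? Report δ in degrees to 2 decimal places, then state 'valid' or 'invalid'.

δ = 69.52°, invalid

α = atan 0.15 = 8.53°;  2α = 17.06°
edge 1: e_1 = (+1.39, +2.80);  n_1 = (+0.8957, -0.4447)
edge 3: e_3 = (-1.93, +0.20);  n_3 = (+0.1031, +0.9947)
∠(n_1, n_3) = 110.48°
δ = |180° − 110.48°| = 69.52°
69.52° > 2α = 17.06°  →  invalid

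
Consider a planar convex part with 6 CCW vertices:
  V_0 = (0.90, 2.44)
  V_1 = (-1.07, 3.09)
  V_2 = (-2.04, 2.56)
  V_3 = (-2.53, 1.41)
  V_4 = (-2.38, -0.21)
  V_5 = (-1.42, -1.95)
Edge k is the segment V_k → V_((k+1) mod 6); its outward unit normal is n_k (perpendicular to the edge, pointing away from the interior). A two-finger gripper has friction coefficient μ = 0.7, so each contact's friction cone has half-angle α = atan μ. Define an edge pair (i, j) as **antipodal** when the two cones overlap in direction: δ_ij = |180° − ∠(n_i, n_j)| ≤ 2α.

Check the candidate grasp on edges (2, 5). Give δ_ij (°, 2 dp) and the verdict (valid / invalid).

δ = 4.78°, valid

α = atan 0.7 = 34.99°;  2α = 69.98°
edge 2: e_2 = (-0.49, -1.15);  n_2 = (-0.9200, +0.3920)
edge 5: e_5 = (+2.32, +4.39);  n_5 = (+0.8841, -0.4672)
∠(n_2, n_5) = 175.22°
δ = |180° − 175.22°| = 4.78°
4.78° ≤ 2α = 69.98°  →  valid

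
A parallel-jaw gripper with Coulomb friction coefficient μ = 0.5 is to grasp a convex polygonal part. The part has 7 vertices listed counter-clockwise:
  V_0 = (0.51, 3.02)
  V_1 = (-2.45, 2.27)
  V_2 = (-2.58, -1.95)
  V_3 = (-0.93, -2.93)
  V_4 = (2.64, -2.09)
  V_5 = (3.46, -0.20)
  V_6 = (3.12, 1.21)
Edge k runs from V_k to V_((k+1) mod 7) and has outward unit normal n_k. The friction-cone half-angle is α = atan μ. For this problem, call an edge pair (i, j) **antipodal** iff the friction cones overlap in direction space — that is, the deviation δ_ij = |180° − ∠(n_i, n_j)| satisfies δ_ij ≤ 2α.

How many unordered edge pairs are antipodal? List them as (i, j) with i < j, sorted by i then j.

count = 8; pairs: (0,2), (0,3), (0,4), (1,4), (1,5), (2,5), (2,6), (3,6)

α = atan 0.5 = 26.57°;  2α = 53.13°
n_0 = (-0.2456, +0.9694)
n_1 = (-0.9995, +0.0308)
n_2 = (-0.5107, -0.8598)
n_3 = (+0.2290, -0.9734)
n_4 = (+0.9174, -0.3980)
n_5 = (+0.9721, +0.2344)
n_6 = (+0.5699, +0.8217)
  (0,1): δ = 105.98°  ·
  (0,2): δ = 44.93°  ✓
  (0,3): δ = 0.98°  ✓
  (0,4): δ = 52.33°  ✓
  (0,5): δ = 89.34°  ·
  (0,6): δ = 131.04°  ·
  (1,2): δ = 118.94°  ·
  (1,3): δ = 75.00°  ·
  (1,4): δ = 21.69°  ✓
  (1,5): δ = 15.32°  ✓
  (1,6): δ = 57.02°  ·
  (2,3): δ = 136.05°  ·
  (2,4): δ = 82.75°  ·
  (2,5): δ = 45.74°  ✓
  (2,6): δ = 4.03°  ✓
  (3,4): δ = 126.69°  ·
  (3,5): δ = 89.68°  ·
  (3,6): δ = 47.98°  ✓
  (4,5): δ = 142.99°  ·
  (4,6): δ = 101.29°  ·
  (5,6): δ = 138.30°  ·
antipodal pairs: 8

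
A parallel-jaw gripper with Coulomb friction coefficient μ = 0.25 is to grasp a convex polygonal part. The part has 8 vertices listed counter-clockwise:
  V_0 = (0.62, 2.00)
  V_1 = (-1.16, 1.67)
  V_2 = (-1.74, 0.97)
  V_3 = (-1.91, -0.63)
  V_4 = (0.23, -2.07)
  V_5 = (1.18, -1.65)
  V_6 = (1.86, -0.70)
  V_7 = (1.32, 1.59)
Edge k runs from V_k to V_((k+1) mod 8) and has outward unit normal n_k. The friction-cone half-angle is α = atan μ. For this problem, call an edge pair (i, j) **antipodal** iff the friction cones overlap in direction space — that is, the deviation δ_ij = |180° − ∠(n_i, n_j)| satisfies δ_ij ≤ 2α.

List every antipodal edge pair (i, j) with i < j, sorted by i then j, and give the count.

count = 5; pairs: (0,4), (1,4), (1,5), (2,6), (3,7)

α = atan 0.25 = 14.04°;  2α = 28.07°
n_0 = (-0.1823, +0.9832)
n_1 = (-0.7700, +0.6380)
n_2 = (-0.9944, +0.1057)
n_3 = (-0.5583, -0.8297)
n_4 = (+0.4044, -0.9146)
n_5 = (+0.8132, -0.5820)
n_6 = (+0.9733, +0.2295)
n_7 = (+0.5054, +0.8629)
  (0,1): δ = 140.15°  ·
  (0,2): δ = 106.57°  ·
  (0,3): δ = 44.44°  ·
  (0,4): δ = 13.35°  ✓
  (0,5): δ = 43.90°  ·
  (0,6): δ = 92.77°  ·
  (0,7): δ = 139.14°  ·
  (1,2): δ = 146.42°  ·
  (1,3): δ = 84.29°  ·
  (1,4): δ = 26.51°  ✓
  (1,5): δ = 4.05°  ✓
  (1,6): δ = 52.91°  ·
  (1,7): δ = 99.29°  ·
  (2,3): δ = 117.87°  ·
  (2,4): δ = 60.08°  ·
  (2,5): δ = 29.53°  ·
  (2,6): δ = 19.33°  ✓
  (2,7): δ = 65.71°  ·
  (3,4): δ = 122.21°  ·
  (3,5): δ = 91.66°  ·
  (3,6): δ = 42.80°  ·
  (3,7): δ = 3.58°  ✓
  (4,5): δ = 149.45°  ·
  (4,6): δ = 100.58°  ·
  (4,7): δ = 54.21°  ·
  (5,6): δ = 131.14°  ·
  (5,7): δ = 84.76°  ·
  (6,7): δ = 133.63°  ·
antipodal pairs: 5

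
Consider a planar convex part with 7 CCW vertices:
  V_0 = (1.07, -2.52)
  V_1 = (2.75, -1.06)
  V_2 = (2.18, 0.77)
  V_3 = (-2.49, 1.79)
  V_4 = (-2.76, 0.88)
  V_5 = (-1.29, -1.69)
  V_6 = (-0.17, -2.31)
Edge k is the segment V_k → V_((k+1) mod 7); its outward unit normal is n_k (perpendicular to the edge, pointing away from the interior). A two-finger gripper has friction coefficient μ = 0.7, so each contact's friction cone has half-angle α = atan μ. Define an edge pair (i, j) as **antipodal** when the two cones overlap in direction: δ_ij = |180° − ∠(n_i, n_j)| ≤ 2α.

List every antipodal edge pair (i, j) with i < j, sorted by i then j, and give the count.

α = atan 0.7 = 34.99°;  2α = 69.98°
n_0 = (+0.6560, -0.7548)
n_1 = (+0.9548, +0.2974)
n_2 = (+0.2134, +0.9770)
n_3 = (-0.9587, +0.2844)
n_4 = (-0.8680, -0.4965)
n_5 = (-0.4843, -0.8749)
n_6 = (-0.1670, -0.9860)
  (0,1): δ = 113.69°  ·
  (0,2): δ = 53.31°  ✓
  (0,3): δ = 32.48°  ✓
  (0,4): δ = 78.78°  ·
  (0,5): δ = 110.04°  ·
  (0,6): δ = 129.40°  ·
  (1,2): δ = 119.62°  ·
  (1,3): δ = 33.83°  ✓
  (1,4): δ = 12.47°  ✓
  (1,5): δ = 43.73°  ✓
  (1,6): δ = 63.09°  ✓
  (2,3): δ = 94.21°  ·
  (2,4): δ = 47.91°  ✓
  (2,5): δ = 16.65°  ✓
  (2,6): δ = 2.71°  ✓
  (3,4): δ = 133.71°  ·
  (3,5): δ = 102.44°  ·
  (3,6): δ = 83.09°  ·
  (4,5): δ = 148.74°  ·
  (4,6): δ = 129.38°  ·
  (5,6): δ = 160.64°  ·
antipodal pairs: 9

count = 9; pairs: (0,2), (0,3), (1,3), (1,4), (1,5), (1,6), (2,4), (2,5), (2,6)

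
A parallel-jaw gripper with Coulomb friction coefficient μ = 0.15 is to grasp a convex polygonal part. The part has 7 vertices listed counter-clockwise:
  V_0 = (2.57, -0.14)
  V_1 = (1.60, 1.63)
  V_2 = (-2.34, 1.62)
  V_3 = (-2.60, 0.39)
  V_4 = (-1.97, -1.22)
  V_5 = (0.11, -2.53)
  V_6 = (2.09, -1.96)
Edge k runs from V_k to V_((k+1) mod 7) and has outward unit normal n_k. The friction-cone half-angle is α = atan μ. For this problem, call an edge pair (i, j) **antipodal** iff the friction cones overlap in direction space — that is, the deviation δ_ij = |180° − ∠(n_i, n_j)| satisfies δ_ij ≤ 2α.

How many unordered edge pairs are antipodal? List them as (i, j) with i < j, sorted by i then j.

count = 3; pairs: (0,3), (1,5), (2,6)

α = atan 0.15 = 8.53°;  2α = 17.06°
n_0 = (+0.8769, +0.4806)
n_1 = (-0.0025, +1.0000)
n_2 = (-0.9784, +0.2068)
n_3 = (-0.9312, -0.3644)
n_4 = (-0.5329, -0.8462)
n_5 = (+0.2766, -0.9610)
n_6 = (+0.9669, -0.2550)
  (0,1): δ = 118.58°  ·
  (0,2): δ = 40.66°  ·
  (0,3): δ = 7.35°  ✓
  (0,4): δ = 29.07°  ·
  (0,5): δ = 77.34°  ·
  (0,6): δ = 136.50°  ·
  (1,2): δ = 102.08°  ·
  (1,3): δ = 68.77°  ·
  (1,4): δ = 32.35°  ·
  (1,5): δ = 15.91°  ✓
  (1,6): δ = 75.08°  ·
  (2,3): δ = 146.69°  ·
  (2,4): δ = 110.27°  ·
  (2,5): δ = 62.00°  ·
  (2,6): δ = 2.84°  ✓
  (3,4): δ = 143.57°  ·
  (3,5): δ = 95.31°  ·
  (3,6): δ = 36.15°  ·
  (4,5): δ = 131.74°  ·
  (4,6): δ = 72.57°  ·
  (5,6): δ = 120.83°  ·
antipodal pairs: 3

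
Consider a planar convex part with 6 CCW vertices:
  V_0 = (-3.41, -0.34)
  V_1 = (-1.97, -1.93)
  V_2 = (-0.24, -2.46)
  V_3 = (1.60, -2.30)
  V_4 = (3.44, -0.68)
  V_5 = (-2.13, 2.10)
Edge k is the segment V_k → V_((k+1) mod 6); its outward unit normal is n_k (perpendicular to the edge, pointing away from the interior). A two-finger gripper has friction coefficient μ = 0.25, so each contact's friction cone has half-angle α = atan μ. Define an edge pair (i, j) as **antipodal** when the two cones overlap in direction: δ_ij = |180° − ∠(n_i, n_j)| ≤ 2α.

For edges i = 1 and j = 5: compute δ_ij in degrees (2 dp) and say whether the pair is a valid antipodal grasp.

α = atan 0.25 = 14.04°;  2α = 28.07°
edge 1: e_1 = (+1.73, -0.53);  n_1 = (-0.2929, -0.9561)
edge 5: e_5 = (-1.28, -2.44);  n_5 = (-0.8855, +0.4645)
∠(n_1, n_5) = 100.65°
δ = |180° − 100.65°| = 79.35°
79.35° > 2α = 28.07°  →  invalid

δ = 79.35°, invalid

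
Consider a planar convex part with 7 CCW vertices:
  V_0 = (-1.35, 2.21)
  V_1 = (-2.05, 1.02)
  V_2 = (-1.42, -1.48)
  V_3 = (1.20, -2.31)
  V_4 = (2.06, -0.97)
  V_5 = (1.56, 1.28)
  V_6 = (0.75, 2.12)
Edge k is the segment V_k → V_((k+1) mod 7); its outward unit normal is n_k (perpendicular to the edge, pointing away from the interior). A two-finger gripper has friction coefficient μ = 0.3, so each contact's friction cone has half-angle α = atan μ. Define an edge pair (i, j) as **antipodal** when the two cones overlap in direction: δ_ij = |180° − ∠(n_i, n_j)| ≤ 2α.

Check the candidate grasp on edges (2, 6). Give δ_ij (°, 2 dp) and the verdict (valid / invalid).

α = atan 0.3 = 16.70°;  2α = 33.40°
edge 2: e_2 = (+2.62, -0.83);  n_2 = (-0.3020, -0.9533)
edge 6: e_6 = (-2.10, +0.09);  n_6 = (+0.0428, +0.9991)
∠(n_2, n_6) = 164.88°
δ = |180° − 164.88°| = 15.12°
15.12° ≤ 2α = 33.40°  →  valid

δ = 15.12°, valid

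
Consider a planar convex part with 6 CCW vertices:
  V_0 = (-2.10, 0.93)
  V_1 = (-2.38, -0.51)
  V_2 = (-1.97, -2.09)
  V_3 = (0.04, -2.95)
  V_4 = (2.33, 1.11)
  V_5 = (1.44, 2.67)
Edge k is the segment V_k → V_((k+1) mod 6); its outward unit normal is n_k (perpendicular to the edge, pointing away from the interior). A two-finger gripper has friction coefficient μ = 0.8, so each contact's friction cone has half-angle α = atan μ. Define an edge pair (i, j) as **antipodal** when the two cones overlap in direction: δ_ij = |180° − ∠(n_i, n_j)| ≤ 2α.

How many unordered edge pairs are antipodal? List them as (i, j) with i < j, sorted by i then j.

α = atan 0.8 = 38.66°;  2α = 77.32°
n_0 = (-0.9816, +0.1909)
n_1 = (-0.9679, -0.2512)
n_2 = (-0.3934, -0.9194)
n_3 = (+0.8710, -0.4913)
n_4 = (+0.8686, +0.4955)
n_5 = (-0.4411, +0.8974)
  (0,1): δ = 154.45°  ·
  (0,2): δ = 102.16°  ·
  (0,3): δ = 18.42°  ✓
  (0,4): δ = 40.71°  ✓
  (0,5): δ = 127.18°  ·
  (1,2): δ = 127.71°  ·
  (1,3): δ = 43.97°  ✓
  (1,4): δ = 15.16°  ✓
  (1,5): δ = 101.63°  ·
  (2,3): δ = 96.26°  ·
  (2,4): δ = 37.13°  ✓
  (2,5): δ = 49.34°  ✓
  (3,4): δ = 120.87°  ·
  (3,5): δ = 34.40°  ✓
  (4,5): δ = 93.53°  ·
antipodal pairs: 7

count = 7; pairs: (0,3), (0,4), (1,3), (1,4), (2,4), (2,5), (3,5)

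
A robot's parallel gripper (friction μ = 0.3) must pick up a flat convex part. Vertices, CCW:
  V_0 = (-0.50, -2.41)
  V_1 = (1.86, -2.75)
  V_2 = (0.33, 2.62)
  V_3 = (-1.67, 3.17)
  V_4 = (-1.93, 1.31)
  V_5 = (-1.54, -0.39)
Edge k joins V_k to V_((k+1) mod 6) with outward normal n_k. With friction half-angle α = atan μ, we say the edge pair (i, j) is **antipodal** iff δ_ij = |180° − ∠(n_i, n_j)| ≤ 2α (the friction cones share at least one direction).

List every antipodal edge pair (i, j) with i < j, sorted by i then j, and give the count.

α = atan 0.3 = 16.70°;  2α = 33.40°
n_0 = (-0.1426, -0.9898)
n_1 = (+0.9617, +0.2740)
n_2 = (+0.2652, +0.9642)
n_3 = (-0.9904, +0.1384)
n_4 = (-0.9747, -0.2236)
n_5 = (-0.8891, -0.4577)
  (0,1): δ = 65.90°  ·
  (0,2): δ = 7.18°  ✓
  (0,3): δ = 90.24°  ·
  (0,4): δ = 111.12°  ·
  (0,5): δ = 125.44°  ·
  (1,2): δ = 121.28°  ·
  (1,3): δ = 23.86°  ✓
  (1,4): δ = 2.98°  ✓
  (1,5): δ = 11.34°  ✓
  (2,3): δ = 82.58°  ·
  (2,4): δ = 61.70°  ·
  (2,5): δ = 47.38°  ·
  (3,4): δ = 159.12°  ·
  (3,5): δ = 144.80°  ·
  (4,5): δ = 165.68°  ·
antipodal pairs: 4

count = 4; pairs: (0,2), (1,3), (1,4), (1,5)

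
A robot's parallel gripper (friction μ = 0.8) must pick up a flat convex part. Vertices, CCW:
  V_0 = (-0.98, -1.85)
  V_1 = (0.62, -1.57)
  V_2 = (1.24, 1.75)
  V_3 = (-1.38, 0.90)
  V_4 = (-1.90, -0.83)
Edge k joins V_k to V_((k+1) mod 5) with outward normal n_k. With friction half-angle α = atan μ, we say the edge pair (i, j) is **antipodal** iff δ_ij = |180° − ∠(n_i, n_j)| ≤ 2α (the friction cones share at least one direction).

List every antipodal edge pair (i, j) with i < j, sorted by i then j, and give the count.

count = 6; pairs: (0,2), (0,3), (1,2), (1,3), (1,4), (2,4)

α = atan 0.8 = 38.66°;  2α = 77.32°
n_0 = (+0.1724, -0.9850)
n_1 = (+0.9830, -0.1836)
n_2 = (-0.3086, +0.9512)
n_3 = (-0.9577, +0.2879)
n_4 = (-0.7426, -0.6698)
  (0,1): δ = 110.50°  ·
  (0,2): δ = 8.05°  ✓
  (0,3): δ = 63.34°  ✓
  (0,4): δ = 122.12°  ·
  (1,2): δ = 61.45°  ✓
  (1,3): δ = 6.15°  ✓
  (1,4): δ = 52.63°  ✓
  (2,3): δ = 124.70°  ·
  (2,4): δ = 65.93°  ✓
  (3,4): δ = 121.22°  ·
antipodal pairs: 6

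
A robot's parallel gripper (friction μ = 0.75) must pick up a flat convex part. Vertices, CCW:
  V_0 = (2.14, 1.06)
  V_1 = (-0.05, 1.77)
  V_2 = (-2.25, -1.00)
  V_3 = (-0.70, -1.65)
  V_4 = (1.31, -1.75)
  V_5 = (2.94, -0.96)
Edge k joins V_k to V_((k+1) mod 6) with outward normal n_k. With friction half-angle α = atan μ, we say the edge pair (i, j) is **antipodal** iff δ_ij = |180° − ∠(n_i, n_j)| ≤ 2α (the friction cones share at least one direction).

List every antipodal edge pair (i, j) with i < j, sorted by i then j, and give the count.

α = atan 0.75 = 36.87°;  2α = 73.74°
n_0 = (+0.3084, +0.9513)
n_1 = (-0.7831, +0.6219)
n_2 = (-0.3867, -0.9222)
n_3 = (-0.0497, -0.9988)
n_4 = (+0.4361, -0.8999)
n_5 = (+0.9297, +0.3682)
  (0,1): δ = 110.49°  ·
  (0,2): δ = 4.79°  ✓
  (0,3): δ = 15.11°  ✓
  (0,4): δ = 43.82°  ✓
  (0,5): δ = 129.57°  ·
  (1,2): δ = 74.29°  ·
  (1,3): δ = 54.39°  ✓
  (1,4): δ = 25.68°  ✓
  (1,5): δ = 60.06°  ✓
  (2,3): δ = 160.10°  ·
  (2,4): δ = 131.39°  ·
  (2,5): δ = 45.64°  ✓
  (3,4): δ = 151.29°  ·
  (3,5): δ = 65.55°  ✓
  (4,5): δ = 94.25°  ·
antipodal pairs: 8

count = 8; pairs: (0,2), (0,3), (0,4), (1,3), (1,4), (1,5), (2,5), (3,5)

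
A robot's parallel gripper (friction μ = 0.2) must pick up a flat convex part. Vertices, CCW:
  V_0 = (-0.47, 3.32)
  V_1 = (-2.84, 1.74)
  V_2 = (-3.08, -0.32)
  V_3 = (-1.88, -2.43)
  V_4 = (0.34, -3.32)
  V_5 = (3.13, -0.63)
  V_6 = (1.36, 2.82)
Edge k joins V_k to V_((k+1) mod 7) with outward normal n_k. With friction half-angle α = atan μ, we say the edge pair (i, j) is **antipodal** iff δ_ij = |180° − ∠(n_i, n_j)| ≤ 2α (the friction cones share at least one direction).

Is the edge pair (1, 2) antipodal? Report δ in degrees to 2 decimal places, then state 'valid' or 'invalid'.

α = atan 0.2 = 11.31°;  2α = 22.62°
edge 1: e_1 = (-0.24, -2.06);  n_1 = (-0.9933, +0.1157)
edge 2: e_2 = (+1.20, -2.11);  n_2 = (-0.8693, -0.4944)
∠(n_1, n_2) = 36.27°
δ = |180° − 36.27°| = 143.73°
143.73° > 2α = 22.62°  →  invalid

δ = 143.73°, invalid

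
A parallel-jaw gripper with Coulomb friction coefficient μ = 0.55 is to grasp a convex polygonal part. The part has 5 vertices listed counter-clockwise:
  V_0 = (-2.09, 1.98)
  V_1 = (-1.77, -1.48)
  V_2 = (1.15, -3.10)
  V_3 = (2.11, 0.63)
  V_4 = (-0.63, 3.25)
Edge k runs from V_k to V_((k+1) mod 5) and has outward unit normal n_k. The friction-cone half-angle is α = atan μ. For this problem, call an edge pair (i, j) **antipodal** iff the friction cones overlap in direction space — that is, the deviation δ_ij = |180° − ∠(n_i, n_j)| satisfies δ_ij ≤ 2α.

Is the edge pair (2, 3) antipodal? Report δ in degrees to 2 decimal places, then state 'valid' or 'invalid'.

α = atan 0.55 = 28.81°;  2α = 57.62°
edge 2: e_2 = (+0.96, +3.73);  n_2 = (+0.9684, -0.2492)
edge 3: e_3 = (-2.74, +2.62);  n_3 = (+0.6911, +0.7228)
∠(n_2, n_3) = 60.72°
δ = |180° − 60.72°| = 119.28°
119.28° > 2α = 57.62°  →  invalid

δ = 119.28°, invalid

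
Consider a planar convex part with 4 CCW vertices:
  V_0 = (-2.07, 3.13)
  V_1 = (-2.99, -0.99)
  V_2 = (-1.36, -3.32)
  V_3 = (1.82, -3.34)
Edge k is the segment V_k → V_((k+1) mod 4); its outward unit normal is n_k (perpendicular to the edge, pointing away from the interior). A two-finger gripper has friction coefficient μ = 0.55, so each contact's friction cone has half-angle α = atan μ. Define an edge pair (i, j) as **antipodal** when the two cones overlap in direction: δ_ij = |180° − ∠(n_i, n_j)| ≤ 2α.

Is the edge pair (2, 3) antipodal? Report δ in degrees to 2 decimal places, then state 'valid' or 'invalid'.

α = atan 0.55 = 28.81°;  2α = 57.62°
edge 2: e_2 = (+3.18, -0.02);  n_2 = (-0.0063, -1.0000)
edge 3: e_3 = (-3.89, +6.47);  n_3 = (+0.8570, +0.5153)
∠(n_2, n_3) = 121.38°
δ = |180° − 121.38°| = 58.62°
58.62° > 2α = 57.62°  →  invalid

δ = 58.62°, invalid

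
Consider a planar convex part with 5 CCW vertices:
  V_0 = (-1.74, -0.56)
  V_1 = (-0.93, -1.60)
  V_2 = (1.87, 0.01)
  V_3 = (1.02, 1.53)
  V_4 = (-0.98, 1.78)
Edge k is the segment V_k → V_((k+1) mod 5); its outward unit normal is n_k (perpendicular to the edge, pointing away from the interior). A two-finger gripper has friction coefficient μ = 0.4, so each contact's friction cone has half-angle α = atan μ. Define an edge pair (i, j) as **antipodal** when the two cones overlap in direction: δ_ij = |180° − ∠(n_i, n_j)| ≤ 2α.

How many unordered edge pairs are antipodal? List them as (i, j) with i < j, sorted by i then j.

count = 3; pairs: (0,2), (1,3), (1,4)

α = atan 0.4 = 21.80°;  2α = 43.60°
n_0 = (-0.7889, -0.6145)
n_1 = (+0.4985, -0.8669)
n_2 = (+0.8728, +0.4881)
n_3 = (+0.1240, +0.9923)
n_4 = (-0.9511, +0.3089)
  (0,1): δ = 98.01°  ·
  (0,2): δ = 8.70°  ✓
  (0,3): δ = 44.96°  ·
  (0,4): δ = 124.09°  ·
  (1,2): δ = 90.68°  ·
  (1,3): δ = 37.02°  ✓
  (1,4): δ = 42.11°  ✓
  (2,3): δ = 126.34°  ·
  (2,4): δ = 47.21°  ·
  (3,4): δ = 100.87°  ·
antipodal pairs: 3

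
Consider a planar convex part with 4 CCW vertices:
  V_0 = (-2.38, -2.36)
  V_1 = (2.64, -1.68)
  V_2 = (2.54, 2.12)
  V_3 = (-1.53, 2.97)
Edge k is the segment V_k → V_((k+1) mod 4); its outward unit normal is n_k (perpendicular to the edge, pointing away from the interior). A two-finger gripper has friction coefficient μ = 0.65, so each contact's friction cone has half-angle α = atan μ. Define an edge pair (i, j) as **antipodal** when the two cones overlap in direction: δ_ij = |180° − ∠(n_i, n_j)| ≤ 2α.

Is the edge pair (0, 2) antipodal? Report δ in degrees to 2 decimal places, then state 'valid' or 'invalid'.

α = atan 0.65 = 33.02°;  2α = 66.05°
edge 0: e_0 = (+5.02, +0.68);  n_0 = (+0.1342, -0.9909)
edge 2: e_2 = (-4.07, +0.85);  n_2 = (+0.2044, +0.9789)
∠(n_0, n_2) = 160.49°
δ = |180° − 160.49°| = 19.51°
19.51° ≤ 2α = 66.05°  →  valid

δ = 19.51°, valid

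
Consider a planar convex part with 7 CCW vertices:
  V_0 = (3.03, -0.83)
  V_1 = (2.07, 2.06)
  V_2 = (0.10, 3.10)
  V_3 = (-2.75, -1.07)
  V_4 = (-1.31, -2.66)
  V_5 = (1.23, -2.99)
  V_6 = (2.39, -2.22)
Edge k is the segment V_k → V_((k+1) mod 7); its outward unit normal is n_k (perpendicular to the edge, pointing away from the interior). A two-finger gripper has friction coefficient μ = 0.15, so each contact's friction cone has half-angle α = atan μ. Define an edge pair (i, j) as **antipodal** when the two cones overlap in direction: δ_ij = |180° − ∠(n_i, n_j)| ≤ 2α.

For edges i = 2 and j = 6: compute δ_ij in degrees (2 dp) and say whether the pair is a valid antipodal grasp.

δ = 9.63°, valid

α = atan 0.15 = 8.53°;  2α = 17.06°
edge 2: e_2 = (-2.85, -4.17);  n_2 = (-0.8256, +0.5643)
edge 6: e_6 = (+0.64, +1.39);  n_6 = (+0.9083, -0.4182)
∠(n_2, n_6) = 170.37°
δ = |180° − 170.37°| = 9.63°
9.63° ≤ 2α = 17.06°  →  valid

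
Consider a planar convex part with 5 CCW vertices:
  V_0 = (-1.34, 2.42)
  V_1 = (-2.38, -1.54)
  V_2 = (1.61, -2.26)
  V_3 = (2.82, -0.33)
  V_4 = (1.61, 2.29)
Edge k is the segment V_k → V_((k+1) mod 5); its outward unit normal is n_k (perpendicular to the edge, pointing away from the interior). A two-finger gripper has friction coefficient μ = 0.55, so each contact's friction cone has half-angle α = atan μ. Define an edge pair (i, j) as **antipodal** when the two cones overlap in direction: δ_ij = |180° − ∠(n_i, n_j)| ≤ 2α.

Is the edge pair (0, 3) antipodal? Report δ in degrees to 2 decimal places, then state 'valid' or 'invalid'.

δ = 39.50°, valid

α = atan 0.55 = 28.81°;  2α = 57.62°
edge 0: e_0 = (-1.04, -3.96);  n_0 = (-0.9672, +0.2540)
edge 3: e_3 = (-1.21, +2.62);  n_3 = (+0.9079, +0.4193)
∠(n_0, n_3) = 140.50°
δ = |180° − 140.50°| = 39.50°
39.50° ≤ 2α = 57.62°  →  valid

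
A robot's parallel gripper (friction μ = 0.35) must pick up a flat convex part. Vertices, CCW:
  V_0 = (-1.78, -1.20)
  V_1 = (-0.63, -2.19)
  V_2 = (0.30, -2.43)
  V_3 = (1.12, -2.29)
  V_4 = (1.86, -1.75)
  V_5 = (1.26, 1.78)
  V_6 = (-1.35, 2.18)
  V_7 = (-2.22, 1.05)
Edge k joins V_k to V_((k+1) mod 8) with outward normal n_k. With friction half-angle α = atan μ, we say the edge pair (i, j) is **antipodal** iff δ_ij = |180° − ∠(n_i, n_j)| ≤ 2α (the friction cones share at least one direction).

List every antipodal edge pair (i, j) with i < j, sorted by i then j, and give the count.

α = atan 0.35 = 19.29°;  2α = 38.58°
n_0 = (-0.6524, -0.7579)
n_1 = (-0.2499, -0.9683)
n_2 = (+0.1683, -0.9857)
n_3 = (+0.5895, -0.8078)
n_4 = (+0.9859, +0.1676)
n_5 = (+0.1515, +0.9885)
n_6 = (-0.7924, +0.6100)
n_7 = (-0.9814, -0.1919)
  (0,1): δ = 153.75°  ·
  (0,2): δ = 129.59°  ·
  (0,3): δ = 103.16°  ·
  (0,4): δ = 39.63°  ·
  (0,5): δ = 32.01°  ✓
  (0,6): δ = 93.13°  ·
  (0,7): δ = 141.79°  ·
  (1,2): δ = 155.84°  ·
  (1,3): δ = 129.41°  ·
  (1,4): δ = 65.88°  ·
  (1,5): δ = 5.76°  ✓
  (1,6): δ = 66.88°  ·
  (1,7): δ = 115.54°  ·
  (2,3): δ = 153.57°  ·
  (2,4): δ = 90.04°  ·
  (2,5): δ = 18.40°  ✓
  (2,6): δ = 42.72°  ·
  (2,7): δ = 91.38°  ·
  (3,4): δ = 116.47°  ·
  (3,5): δ = 44.83°  ·
  (3,6): δ = 16.29°  ✓
  (3,7): δ = 64.95°  ·
  (4,5): δ = 108.36°  ·
  (4,6): δ = 47.24°  ·
  (4,7): δ = 1.42°  ✓
  (5,6): δ = 118.88°  ·
  (5,7): δ = 70.22°  ·
  (6,7): δ = 131.34°  ·
antipodal pairs: 5

count = 5; pairs: (0,5), (1,5), (2,5), (3,6), (4,7)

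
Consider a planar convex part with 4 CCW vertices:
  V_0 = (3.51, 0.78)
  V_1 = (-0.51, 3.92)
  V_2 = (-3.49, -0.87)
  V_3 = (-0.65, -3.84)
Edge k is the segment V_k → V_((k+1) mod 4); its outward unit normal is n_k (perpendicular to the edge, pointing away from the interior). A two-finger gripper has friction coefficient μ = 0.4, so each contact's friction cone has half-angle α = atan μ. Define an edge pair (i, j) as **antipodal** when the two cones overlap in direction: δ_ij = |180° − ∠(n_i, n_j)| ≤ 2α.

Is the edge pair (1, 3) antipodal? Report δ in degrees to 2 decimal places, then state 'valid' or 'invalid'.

δ = 10.11°, valid

α = atan 0.4 = 21.80°;  2α = 43.60°
edge 1: e_1 = (-2.98, -4.79);  n_1 = (-0.8491, +0.5282)
edge 3: e_3 = (+4.16, +4.62);  n_3 = (+0.7431, -0.6691)
∠(n_1, n_3) = 169.89°
δ = |180° − 169.89°| = 10.11°
10.11° ≤ 2α = 43.60°  →  valid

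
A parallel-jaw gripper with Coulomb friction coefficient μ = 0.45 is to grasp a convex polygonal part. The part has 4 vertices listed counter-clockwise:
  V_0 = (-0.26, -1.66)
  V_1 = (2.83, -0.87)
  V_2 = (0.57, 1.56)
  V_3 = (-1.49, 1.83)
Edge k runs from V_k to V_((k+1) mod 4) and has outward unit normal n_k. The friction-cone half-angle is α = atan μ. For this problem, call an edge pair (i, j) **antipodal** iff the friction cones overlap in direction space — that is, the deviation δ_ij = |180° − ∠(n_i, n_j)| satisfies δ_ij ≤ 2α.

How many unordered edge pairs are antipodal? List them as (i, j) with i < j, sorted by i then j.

count = 2; pairs: (0,2), (1,3)

α = atan 0.45 = 24.23°;  2α = 48.46°
n_0 = (+0.2477, -0.9688)
n_1 = (+0.7323, +0.6810)
n_2 = (+0.1300, +0.9915)
n_3 = (-0.9431, -0.3324)
  (0,1): δ = 61.42°  ·
  (0,2): δ = 21.81°  ✓
  (0,3): δ = 95.07°  ·
  (1,2): δ = 140.39°  ·
  (1,3): δ = 23.51°  ✓
  (2,3): δ = 63.12°  ·
antipodal pairs: 2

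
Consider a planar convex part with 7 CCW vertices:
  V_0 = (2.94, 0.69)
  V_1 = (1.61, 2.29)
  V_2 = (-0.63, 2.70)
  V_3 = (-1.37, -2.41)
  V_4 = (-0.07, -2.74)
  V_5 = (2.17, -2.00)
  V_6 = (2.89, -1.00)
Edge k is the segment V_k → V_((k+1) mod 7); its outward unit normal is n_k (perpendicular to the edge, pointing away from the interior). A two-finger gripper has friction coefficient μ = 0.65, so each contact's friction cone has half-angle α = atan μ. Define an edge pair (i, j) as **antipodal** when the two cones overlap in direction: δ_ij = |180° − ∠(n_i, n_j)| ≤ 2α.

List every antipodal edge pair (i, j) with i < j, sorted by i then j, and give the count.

α = atan 0.65 = 33.02°;  2α = 66.05°
n_0 = (+0.7690, +0.6392)
n_1 = (+0.1800, +0.9837)
n_2 = (-0.9897, +0.1433)
n_3 = (-0.2460, -0.9693)
n_4 = (+0.3137, -0.9495)
n_5 = (+0.8115, -0.5843)
n_6 = (+0.9996, -0.0296)
  (0,1): δ = 140.11°  ·
  (0,2): δ = 47.98°  ✓
  (0,3): δ = 36.02°  ✓
  (0,4): δ = 68.55°  ·
  (0,5): δ = 104.51°  ·
  (0,6): δ = 138.57°  ·
  (1,2): δ = 87.87°  ·
  (1,3): δ = 3.87°  ✓
  (1,4): δ = 28.65°  ✓
  (1,5): δ = 64.62°  ✓
  (1,6): δ = 98.68°  ·
  (2,3): δ = 96.00°  ·
  (2,4): δ = 63.48°  ✓
  (2,5): δ = 27.51°  ✓
  (2,6): δ = 6.55°  ✓
  (3,4): δ = 147.48°  ·
  (3,5): δ = 111.51°  ·
  (3,6): δ = 77.45°  ·
  (4,5): δ = 144.04°  ·
  (4,6): δ = 109.98°  ·
  (5,6): δ = 145.94°  ·
antipodal pairs: 8

count = 8; pairs: (0,2), (0,3), (1,3), (1,4), (1,5), (2,4), (2,5), (2,6)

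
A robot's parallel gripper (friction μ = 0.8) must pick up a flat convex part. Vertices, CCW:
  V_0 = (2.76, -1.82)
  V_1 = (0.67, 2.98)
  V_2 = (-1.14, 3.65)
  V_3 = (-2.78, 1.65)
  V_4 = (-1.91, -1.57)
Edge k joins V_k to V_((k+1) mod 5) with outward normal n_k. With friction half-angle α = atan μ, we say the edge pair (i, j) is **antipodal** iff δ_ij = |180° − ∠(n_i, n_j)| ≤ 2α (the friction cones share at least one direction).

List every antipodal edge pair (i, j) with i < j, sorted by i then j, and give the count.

count = 6; pairs: (0,2), (0,3), (0,4), (1,3), (1,4), (2,4)

α = atan 0.8 = 38.66°;  2α = 77.32°
n_0 = (+0.9169, +0.3992)
n_1 = (+0.3471, +0.9378)
n_2 = (-0.7733, +0.6341)
n_3 = (-0.9654, -0.2608)
n_4 = (-0.0535, -0.9986)
  (0,1): δ = 133.84°  ·
  (0,2): δ = 62.88°  ✓
  (0,3): δ = 8.41°  ✓
  (0,4): δ = 63.41°  ✓
  (1,2): δ = 109.04°  ·
  (1,3): δ = 54.57°  ✓
  (1,4): δ = 17.25°  ✓
  (2,3): δ = 125.53°  ·
  (2,4): δ = 53.71°  ✓
  (3,4): δ = 108.18°  ·
antipodal pairs: 6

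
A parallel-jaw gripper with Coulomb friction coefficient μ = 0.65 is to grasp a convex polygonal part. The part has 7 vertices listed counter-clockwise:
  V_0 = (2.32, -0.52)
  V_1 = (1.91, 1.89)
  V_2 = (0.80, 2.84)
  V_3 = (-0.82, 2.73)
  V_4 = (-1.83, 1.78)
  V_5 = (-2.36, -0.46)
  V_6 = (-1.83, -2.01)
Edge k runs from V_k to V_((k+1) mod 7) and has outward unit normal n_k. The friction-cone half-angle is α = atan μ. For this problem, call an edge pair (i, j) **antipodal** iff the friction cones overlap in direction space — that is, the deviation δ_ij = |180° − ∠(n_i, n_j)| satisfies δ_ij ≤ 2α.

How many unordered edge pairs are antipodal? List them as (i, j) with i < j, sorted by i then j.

α = atan 0.65 = 33.02°;  2α = 66.05°
n_0 = (+0.9858, +0.1677)
n_1 = (+0.6502, +0.7597)
n_2 = (-0.0677, +0.9977)
n_3 = (-0.6851, +0.7284)
n_4 = (-0.9731, +0.2302)
n_5 = (-0.9462, -0.3235)
n_6 = (+0.3379, -0.9412)
  (0,1): δ = 140.21°  ·
  (0,2): δ = 95.77°  ·
  (0,3): δ = 56.41°  ✓
  (0,4): δ = 22.97°  ✓
  (0,5): δ = 9.22°  ✓
  (0,6): δ = 100.09°  ·
  (1,2): δ = 135.56°  ·
  (1,3): δ = 96.19°  ·
  (1,4): δ = 62.75°  ✓
  (1,5): δ = 30.56°  ✓
  (1,6): δ = 60.31°  ✓
  (2,3): δ = 140.64°  ·
  (2,4): δ = 107.20°  ·
  (2,5): δ = 75.01°  ·
  (2,6): δ = 15.87°  ✓
  (3,4): δ = 146.56°  ·
  (3,5): δ = 114.37°  ·
  (3,6): δ = 23.50°  ✓
  (4,5): δ = 147.81°  ·
  (4,6): δ = 56.94°  ✓
  (5,6): δ = 89.13°  ·
antipodal pairs: 9

count = 9; pairs: (0,3), (0,4), (0,5), (1,4), (1,5), (1,6), (2,6), (3,6), (4,6)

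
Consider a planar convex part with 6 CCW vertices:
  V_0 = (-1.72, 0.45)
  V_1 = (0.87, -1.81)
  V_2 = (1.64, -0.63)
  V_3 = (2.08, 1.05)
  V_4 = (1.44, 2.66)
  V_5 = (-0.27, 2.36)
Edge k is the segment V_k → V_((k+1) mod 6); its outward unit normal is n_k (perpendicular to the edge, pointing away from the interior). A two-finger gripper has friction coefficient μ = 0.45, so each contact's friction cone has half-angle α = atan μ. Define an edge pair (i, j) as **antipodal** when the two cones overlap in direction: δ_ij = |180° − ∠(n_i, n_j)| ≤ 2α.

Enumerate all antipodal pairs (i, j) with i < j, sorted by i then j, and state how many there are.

count = 4; pairs: (0,3), (1,4), (1,5), (2,5)

α = atan 0.45 = 24.23°;  2α = 48.46°
n_0 = (-0.6575, -0.7535)
n_1 = (+0.8375, -0.5465)
n_2 = (+0.9674, -0.2534)
n_3 = (+0.9293, +0.3694)
n_4 = (-0.1728, +0.9850)
n_5 = (-0.7965, +0.6047)
  (0,1): δ = 82.02°  ·
  (0,2): δ = 63.57°  ·
  (0,3): δ = 27.21°  ✓
  (0,4): δ = 51.06°  ·
  (0,5): δ = 93.90°  ·
  (1,2): δ = 161.55°  ·
  (1,3): δ = 125.20°  ·
  (1,4): δ = 46.92°  ✓
  (1,5): δ = 4.08°  ✓
  (2,3): δ = 143.65°  ·
  (2,4): δ = 65.37°  ·
  (2,5): δ = 22.53°  ✓
  (3,4): δ = 101.73°  ·
  (3,5): δ = 58.88°  ·
  (4,5): δ = 137.16°  ·
antipodal pairs: 4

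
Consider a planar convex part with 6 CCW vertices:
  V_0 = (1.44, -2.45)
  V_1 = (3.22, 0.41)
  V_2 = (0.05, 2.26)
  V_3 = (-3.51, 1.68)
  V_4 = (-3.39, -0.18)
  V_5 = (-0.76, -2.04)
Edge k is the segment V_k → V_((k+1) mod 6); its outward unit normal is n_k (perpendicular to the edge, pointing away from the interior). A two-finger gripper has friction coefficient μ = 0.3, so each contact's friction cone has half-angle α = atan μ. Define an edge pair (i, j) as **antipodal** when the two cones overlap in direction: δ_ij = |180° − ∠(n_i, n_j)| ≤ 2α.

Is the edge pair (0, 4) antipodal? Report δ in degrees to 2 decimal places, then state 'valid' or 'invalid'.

α = atan 0.3 = 16.70°;  2α = 33.40°
edge 0: e_0 = (+1.78, +2.86);  n_0 = (+0.8490, -0.5284)
edge 4: e_4 = (+2.63, -1.86);  n_4 = (-0.5774, -0.8165)
∠(n_0, n_4) = 93.37°
δ = |180° − 93.37°| = 86.63°
86.63° > 2α = 33.40°  →  invalid

δ = 86.63°, invalid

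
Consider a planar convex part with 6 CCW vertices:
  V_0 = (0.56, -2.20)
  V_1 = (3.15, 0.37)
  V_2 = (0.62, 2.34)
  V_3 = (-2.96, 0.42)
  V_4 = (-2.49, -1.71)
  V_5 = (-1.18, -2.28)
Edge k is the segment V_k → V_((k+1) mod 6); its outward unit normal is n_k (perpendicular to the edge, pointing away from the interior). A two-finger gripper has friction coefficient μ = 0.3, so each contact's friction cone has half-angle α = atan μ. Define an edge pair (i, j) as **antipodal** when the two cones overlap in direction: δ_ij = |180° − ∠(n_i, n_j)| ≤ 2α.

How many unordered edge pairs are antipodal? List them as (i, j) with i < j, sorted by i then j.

α = atan 0.3 = 16.70°;  2α = 33.40°
n_0 = (+0.7044, -0.7098)
n_1 = (+0.6144, +0.7890)
n_2 = (-0.4726, +0.8813)
n_3 = (-0.9765, -0.2155)
n_4 = (-0.3990, -0.9170)
n_5 = (+0.0459, -0.9989)
  (0,1): δ = 82.68°  ·
  (0,2): δ = 16.57°  ✓
  (0,3): δ = 57.67°  ·
  (0,4): δ = 111.71°  ·
  (0,5): δ = 137.85°  ·
  (1,2): δ = 113.89°  ·
  (1,3): δ = 39.65°  ·
  (1,4): δ = 14.39°  ✓
  (1,5): δ = 40.54°  ·
  (2,3): δ = 105.76°  ·
  (2,4): δ = 51.72°  ·
  (2,5): δ = 25.57°  ✓
  (3,4): δ = 125.96°  ·
  (3,5): δ = 99.81°  ·
  (4,5): δ = 153.85°  ·
antipodal pairs: 3

count = 3; pairs: (0,2), (1,4), (2,5)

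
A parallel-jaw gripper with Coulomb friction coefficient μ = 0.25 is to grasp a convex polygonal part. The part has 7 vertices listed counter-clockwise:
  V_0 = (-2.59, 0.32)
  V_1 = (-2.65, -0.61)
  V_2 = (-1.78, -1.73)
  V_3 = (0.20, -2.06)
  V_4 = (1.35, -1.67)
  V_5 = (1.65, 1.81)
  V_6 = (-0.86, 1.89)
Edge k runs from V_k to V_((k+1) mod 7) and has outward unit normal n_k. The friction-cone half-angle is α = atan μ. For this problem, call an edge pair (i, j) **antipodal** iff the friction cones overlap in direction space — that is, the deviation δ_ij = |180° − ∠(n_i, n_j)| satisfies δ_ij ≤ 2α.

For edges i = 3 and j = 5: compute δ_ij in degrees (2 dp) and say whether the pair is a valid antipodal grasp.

α = atan 0.25 = 14.04°;  2α = 28.07°
edge 3: e_3 = (+1.15, +0.39);  n_3 = (+0.3212, -0.9470)
edge 5: e_5 = (-2.51, +0.08);  n_5 = (+0.0319, +0.9995)
∠(n_3, n_5) = 159.44°
δ = |180° − 159.44°| = 20.56°
20.56° ≤ 2α = 28.07°  →  valid

δ = 20.56°, valid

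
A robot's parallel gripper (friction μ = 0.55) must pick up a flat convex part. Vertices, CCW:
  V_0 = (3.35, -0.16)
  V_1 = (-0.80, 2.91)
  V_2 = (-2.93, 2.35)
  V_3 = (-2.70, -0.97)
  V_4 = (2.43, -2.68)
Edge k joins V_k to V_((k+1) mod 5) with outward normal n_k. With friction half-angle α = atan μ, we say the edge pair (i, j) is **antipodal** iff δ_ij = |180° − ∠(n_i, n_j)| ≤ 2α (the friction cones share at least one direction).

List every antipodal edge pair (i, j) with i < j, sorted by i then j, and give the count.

count = 5; pairs: (0,2), (0,3), (1,3), (1,4), (2,4)

α = atan 0.55 = 28.81°;  2α = 57.62°
n_0 = (+0.5947, +0.8039)
n_1 = (-0.2543, +0.9671)
n_2 = (-0.9976, -0.0691)
n_3 = (-0.3162, -0.9487)
n_4 = (+0.9394, -0.3429)
  (0,1): δ = 128.78°  ·
  (0,2): δ = 49.54°  ✓
  (0,3): δ = 18.06°  ✓
  (0,4): δ = 106.44°  ·
  (1,2): δ = 100.77°  ·
  (1,3): δ = 33.17°  ✓
  (1,4): δ = 55.21°  ✓
  (2,3): δ = 112.40°  ·
  (2,4): δ = 24.02°  ✓
  (3,4): δ = 91.62°  ·
antipodal pairs: 5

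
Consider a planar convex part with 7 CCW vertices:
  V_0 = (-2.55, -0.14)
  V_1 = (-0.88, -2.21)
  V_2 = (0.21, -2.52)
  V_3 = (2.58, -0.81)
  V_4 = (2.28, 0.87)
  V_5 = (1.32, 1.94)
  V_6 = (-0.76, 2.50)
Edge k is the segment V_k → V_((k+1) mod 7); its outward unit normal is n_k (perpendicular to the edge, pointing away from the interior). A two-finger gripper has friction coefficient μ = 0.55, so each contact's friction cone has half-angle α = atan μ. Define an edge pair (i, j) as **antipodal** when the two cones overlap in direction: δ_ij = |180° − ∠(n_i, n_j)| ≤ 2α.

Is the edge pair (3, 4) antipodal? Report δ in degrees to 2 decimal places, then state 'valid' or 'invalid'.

δ = 148.23°, invalid

α = atan 0.55 = 28.81°;  2α = 57.62°
edge 3: e_3 = (-0.30, +1.68);  n_3 = (+0.9844, +0.1758)
edge 4: e_4 = (-0.96, +1.07);  n_4 = (+0.7443, +0.6678)
∠(n_3, n_4) = 31.77°
δ = |180° − 31.77°| = 148.23°
148.23° > 2α = 57.62°  →  invalid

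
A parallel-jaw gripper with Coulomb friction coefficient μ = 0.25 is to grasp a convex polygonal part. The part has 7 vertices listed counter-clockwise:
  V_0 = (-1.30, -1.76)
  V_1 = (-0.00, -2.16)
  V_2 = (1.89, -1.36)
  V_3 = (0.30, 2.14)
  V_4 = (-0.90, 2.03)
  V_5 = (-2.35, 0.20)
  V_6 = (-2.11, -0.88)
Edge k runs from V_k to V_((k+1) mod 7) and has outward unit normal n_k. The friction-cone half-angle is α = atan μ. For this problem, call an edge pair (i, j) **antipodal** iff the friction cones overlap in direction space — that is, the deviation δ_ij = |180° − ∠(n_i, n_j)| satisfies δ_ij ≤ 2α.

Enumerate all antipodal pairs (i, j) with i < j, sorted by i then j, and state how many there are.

α = atan 0.25 = 14.04°;  2α = 28.07°
n_0 = (-0.2941, -0.9558)
n_1 = (+0.3898, -0.9209)
n_2 = (+0.9105, +0.4136)
n_3 = (-0.0913, +0.9958)
n_4 = (-0.7838, +0.6210)
n_5 = (-0.9762, -0.2169)
n_6 = (-0.7358, -0.6772)
  (0,1): δ = 139.96°  ·
  (0,2): δ = 48.47°  ·
  (0,3): δ = 22.34°  ✓
  (0,4): δ = 68.71°  ·
  (0,5): δ = 119.63°  ·
  (0,6): δ = 149.73°  ·
  (1,2): δ = 88.51°  ·
  (1,3): δ = 17.70°  ✓
  (1,4): δ = 28.67°  ·
  (1,5): δ = 79.59°  ·
  (1,6): δ = 109.69°  ·
  (2,3): δ = 109.19°  ·
  (2,4): δ = 62.82°  ·
  (2,5): δ = 11.90°  ✓
  (2,6): δ = 18.20°  ✓
  (3,4): δ = 133.63°  ·
  (3,5): δ = 82.71°  ·
  (3,6): δ = 52.61°  ·
  (4,5): δ = 129.08°  ·
  (4,6): δ = 98.98°  ·
  (5,6): δ = 149.90°  ·
antipodal pairs: 4

count = 4; pairs: (0,3), (1,3), (2,5), (2,6)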